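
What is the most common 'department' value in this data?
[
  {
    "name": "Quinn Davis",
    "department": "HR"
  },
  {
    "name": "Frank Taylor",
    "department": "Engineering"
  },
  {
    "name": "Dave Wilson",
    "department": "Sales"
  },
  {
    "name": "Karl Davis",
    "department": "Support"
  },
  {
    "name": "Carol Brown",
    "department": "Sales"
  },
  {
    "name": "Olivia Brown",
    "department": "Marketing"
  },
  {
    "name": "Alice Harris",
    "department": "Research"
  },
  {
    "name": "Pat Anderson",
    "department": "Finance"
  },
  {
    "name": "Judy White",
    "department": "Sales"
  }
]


Counting 'department' values across 9 records:

  Sales: 3 ###
  HR: 1 #
  Engineering: 1 #
  Support: 1 #
  Marketing: 1 #
  Research: 1 #
  Finance: 1 #

Most common: Sales (3 times)

Sales (3 times)


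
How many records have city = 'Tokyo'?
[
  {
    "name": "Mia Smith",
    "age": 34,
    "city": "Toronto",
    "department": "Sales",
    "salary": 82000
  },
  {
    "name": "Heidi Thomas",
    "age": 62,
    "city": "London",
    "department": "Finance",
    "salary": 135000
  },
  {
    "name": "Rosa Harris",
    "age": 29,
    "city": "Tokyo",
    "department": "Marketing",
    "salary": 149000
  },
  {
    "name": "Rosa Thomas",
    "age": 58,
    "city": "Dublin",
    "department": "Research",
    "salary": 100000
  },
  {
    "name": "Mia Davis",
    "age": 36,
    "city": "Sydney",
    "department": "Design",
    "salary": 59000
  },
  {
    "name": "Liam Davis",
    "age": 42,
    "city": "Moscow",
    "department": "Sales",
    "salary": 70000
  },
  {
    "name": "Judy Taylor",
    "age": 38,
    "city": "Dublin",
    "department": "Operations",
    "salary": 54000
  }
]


Data: 7 records
Condition: city = 'Tokyo'

Checking each record:
  Mia Smith: Toronto
  Heidi Thomas: London
  Rosa Harris: Tokyo MATCH
  Rosa Thomas: Dublin
  Mia Davis: Sydney
  Liam Davis: Moscow
  Judy Taylor: Dublin

Count: 1

1


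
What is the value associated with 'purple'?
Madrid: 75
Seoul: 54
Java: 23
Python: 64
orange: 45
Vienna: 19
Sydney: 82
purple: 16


Looking up key 'purple'
Value: 16

16


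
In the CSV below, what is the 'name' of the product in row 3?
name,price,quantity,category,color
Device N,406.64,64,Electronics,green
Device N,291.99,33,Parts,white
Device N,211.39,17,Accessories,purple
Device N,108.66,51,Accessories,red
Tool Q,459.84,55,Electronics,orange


Query: Row 3 ('Device N'), column 'name'
Value: Device N

Device N


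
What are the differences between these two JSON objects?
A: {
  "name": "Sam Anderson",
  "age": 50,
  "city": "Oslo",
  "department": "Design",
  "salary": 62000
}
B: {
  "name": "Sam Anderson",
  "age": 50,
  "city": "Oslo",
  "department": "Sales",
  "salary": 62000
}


Comparing each field (in key order):
  name: same
  age: same
  city: same
  department: DIFFERENT
  salary: same
Differences:
  department: Design -> Sales

1 field(s) changed

1 change: department


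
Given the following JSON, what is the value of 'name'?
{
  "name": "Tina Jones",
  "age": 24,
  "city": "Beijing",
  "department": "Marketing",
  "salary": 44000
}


Looking up field 'name'
Value: Tina Jones

Tina Jones


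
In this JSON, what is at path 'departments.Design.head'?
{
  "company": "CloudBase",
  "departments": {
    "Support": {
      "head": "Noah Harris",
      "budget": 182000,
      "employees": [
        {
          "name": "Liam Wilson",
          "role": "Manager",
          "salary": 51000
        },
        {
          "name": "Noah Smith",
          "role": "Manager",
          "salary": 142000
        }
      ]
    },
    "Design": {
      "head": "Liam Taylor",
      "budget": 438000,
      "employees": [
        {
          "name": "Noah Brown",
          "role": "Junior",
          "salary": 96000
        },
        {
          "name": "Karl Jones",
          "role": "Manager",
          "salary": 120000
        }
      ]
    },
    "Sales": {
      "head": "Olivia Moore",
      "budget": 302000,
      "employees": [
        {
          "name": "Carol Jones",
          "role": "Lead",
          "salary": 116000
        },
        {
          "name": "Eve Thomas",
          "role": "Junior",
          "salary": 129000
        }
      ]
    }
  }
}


Path: departments.Design.head

Navigate:
  -> departments
  -> Design
  -> head = 'Liam Taylor'

Liam Taylor


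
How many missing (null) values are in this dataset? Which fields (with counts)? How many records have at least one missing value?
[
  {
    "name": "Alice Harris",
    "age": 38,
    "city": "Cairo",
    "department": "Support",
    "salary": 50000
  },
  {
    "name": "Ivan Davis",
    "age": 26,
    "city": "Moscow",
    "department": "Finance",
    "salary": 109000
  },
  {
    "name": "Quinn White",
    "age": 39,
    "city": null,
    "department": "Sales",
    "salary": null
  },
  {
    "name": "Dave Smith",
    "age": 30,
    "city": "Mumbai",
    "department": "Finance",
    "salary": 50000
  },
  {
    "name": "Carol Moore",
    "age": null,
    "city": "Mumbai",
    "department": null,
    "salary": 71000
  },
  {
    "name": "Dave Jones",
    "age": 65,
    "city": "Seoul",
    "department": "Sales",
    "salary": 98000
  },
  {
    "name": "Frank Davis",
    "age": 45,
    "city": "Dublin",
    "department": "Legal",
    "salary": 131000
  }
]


Checking for missing (null) values in 7 records:

  Alice Harris: complete
  Ivan Davis: complete
  Quinn White: city, salary
  Dave Smith: complete
  Carol Moore: age, department
  Dave Jones: complete
  Frank Davis: complete

Per field:
  name: 0 missing
  age: 1 missing
  city: 1 missing
  department: 1 missing
  salary: 1 missing

Total missing values: 4
Records with any missing: 2

4 missing values (age: 1, city: 1, department: 1, salary: 1); 2 incomplete records


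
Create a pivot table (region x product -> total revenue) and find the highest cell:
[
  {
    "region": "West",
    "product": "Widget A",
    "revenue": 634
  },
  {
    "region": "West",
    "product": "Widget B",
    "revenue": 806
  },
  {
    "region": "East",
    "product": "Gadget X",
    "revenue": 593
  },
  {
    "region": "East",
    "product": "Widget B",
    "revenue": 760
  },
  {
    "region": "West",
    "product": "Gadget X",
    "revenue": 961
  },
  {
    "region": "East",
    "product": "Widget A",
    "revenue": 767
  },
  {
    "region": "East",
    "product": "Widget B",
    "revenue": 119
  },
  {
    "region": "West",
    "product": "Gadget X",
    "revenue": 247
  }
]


Pivot: region (rows) x product (columns) -> total revenue

     Gadget X      Widget A      Widget B    
East           593           767           879  
West          1208           634           806  

Highest: West / Gadget X = $1208

West / Gadget X = $1208


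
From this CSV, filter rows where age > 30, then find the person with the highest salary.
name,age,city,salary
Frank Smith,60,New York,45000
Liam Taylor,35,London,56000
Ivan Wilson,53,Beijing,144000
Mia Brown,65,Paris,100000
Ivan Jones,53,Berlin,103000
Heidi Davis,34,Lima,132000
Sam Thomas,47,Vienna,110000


Filter: age > 30
Sort by: salary (descending)

Filtered records (7):
  Ivan Wilson, age 53, salary $144000
  Heidi Davis, age 34, salary $132000
  Sam Thomas, age 47, salary $110000
  Ivan Jones, age 53, salary $103000
  Mia Brown, age 65, salary $100000
  Liam Taylor, age 35, salary $56000
  Frank Smith, age 60, salary $45000

Highest salary: Ivan Wilson ($144000)

Ivan Wilson


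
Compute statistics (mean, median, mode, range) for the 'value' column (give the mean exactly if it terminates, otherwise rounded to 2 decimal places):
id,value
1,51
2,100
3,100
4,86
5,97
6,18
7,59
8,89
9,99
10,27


Data: [51, 100, 100, 86, 97, 18, 59, 89, 99, 27]
Count: 10
Sum: 726
Mean: 726/10 = 72.6
Sorted: [18, 27, 51, 59, 86, 89, 97, 99, 100, 100]
Median: 87.5
Mode: 100 (2 times)
Range: 100 - 18 = 82
Min: 18, Max: 100

mean=72.6, median=87.5, mode=100, range=82


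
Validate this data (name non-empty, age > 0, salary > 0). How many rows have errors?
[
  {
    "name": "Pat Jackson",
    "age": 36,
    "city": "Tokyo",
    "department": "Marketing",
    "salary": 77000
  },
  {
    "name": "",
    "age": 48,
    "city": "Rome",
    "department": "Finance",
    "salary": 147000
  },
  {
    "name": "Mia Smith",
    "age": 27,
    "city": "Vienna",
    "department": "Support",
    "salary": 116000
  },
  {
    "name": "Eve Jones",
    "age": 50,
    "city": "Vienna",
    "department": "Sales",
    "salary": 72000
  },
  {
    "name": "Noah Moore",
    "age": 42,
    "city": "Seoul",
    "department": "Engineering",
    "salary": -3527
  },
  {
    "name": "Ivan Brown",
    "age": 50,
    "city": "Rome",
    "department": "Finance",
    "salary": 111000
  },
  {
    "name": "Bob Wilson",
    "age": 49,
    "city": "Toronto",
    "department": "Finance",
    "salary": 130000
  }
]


Validating 7 records:
Rules: name non-empty, age > 0, salary > 0

  Row 1 (Pat Jackson): OK
  Row 2 (???): empty name
  Row 3 (Mia Smith): OK
  Row 4 (Eve Jones): OK
  Row 5 (Noah Moore): negative salary: -3527
  Row 6 (Ivan Brown): OK
  Row 7 (Bob Wilson): OK

Total errors: 2

2 errors


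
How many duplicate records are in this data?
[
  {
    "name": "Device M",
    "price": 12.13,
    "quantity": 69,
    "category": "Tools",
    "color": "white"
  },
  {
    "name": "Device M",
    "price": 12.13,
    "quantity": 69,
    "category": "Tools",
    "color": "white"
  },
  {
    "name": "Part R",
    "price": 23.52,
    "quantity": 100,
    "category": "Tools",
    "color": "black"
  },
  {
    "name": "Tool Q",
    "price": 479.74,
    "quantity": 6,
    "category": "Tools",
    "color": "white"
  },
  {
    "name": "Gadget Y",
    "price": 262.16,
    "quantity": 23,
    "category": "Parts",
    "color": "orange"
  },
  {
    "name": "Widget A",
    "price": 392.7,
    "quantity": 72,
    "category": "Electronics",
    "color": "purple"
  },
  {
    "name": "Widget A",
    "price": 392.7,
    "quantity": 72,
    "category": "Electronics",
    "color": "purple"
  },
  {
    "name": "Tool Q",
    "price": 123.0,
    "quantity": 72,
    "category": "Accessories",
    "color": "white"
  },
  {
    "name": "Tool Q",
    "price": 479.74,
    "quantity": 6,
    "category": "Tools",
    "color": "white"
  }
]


Checking 9 records for duplicates:

  Row 1: Device M ($12.13, qty 69)
  Row 2: Device M ($12.13, qty 69) <-- DUPLICATE
  Row 3: Part R ($23.52, qty 100)
  Row 4: Tool Q ($479.74, qty 6)
  Row 5: Gadget Y ($262.16, qty 23)
  Row 6: Widget A ($392.7, qty 72)
  Row 7: Widget A ($392.7, qty 72) <-- DUPLICATE
  Row 8: Tool Q ($123.0, qty 72)
  Row 9: Tool Q ($479.74, qty 6) <-- DUPLICATE

Duplicates found: 3
Unique records: 6

3 duplicates, 6 unique


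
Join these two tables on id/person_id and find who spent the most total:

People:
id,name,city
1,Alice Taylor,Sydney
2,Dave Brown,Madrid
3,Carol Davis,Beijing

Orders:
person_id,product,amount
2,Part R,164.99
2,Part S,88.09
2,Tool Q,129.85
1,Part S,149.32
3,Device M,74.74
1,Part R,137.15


Join on: people.id = orders.person_id

Joined rows:
  Dave Brown (Madrid) bought Part R for $164.99
  Dave Brown (Madrid) bought Part S for $88.09
  Dave Brown (Madrid) bought Tool Q for $129.85
  Alice Taylor (Sydney) bought Part S for $149.32
  Carol Davis (Beijing) bought Device M for $74.74
  Alice Taylor (Sydney) bought Part R for $137.15

Total per person:
  Dave Brown: $382.93
  Alice Taylor: $286.47
  Carol Davis: $74.74

Top spender: Dave Brown ($382.93)

Dave Brown ($382.93)


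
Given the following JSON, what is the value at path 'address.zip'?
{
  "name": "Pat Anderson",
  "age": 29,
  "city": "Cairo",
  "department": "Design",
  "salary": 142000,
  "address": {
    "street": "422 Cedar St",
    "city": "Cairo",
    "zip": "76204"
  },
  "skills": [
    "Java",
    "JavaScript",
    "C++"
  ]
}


Query: address.zip
Path: address -> zip
Value: 76204

76204


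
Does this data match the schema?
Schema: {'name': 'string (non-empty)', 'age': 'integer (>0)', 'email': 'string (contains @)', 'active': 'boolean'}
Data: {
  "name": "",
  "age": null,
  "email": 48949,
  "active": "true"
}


Validating each field against schema:
  name: FAIL ("" is an empty string)
  age: FAIL (null is not an integer)
  email: FAIL (48949 is not a string)
  active: FAIL ("true" is not a boolean)

Result: INVALID (4 errors: name, age, email, active)

INVALID (4 errors: name, age, email, active)


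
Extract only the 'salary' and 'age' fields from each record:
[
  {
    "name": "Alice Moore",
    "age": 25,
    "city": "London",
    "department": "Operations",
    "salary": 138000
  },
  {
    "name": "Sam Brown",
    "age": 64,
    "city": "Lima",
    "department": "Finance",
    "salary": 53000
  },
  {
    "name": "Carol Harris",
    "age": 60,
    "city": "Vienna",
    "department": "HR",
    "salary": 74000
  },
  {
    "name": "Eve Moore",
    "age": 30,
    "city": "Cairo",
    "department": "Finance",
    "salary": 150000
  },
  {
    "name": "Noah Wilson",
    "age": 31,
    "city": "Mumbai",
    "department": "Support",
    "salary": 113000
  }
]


Original: 5 records with fields: name, age, city, department, salary
Keep: ['salary', 'age']
Drop: ['name', 'city', 'department']
Result: 5 records, 2 fields each

[
  {
    "salary": 138000,
    "age": 25
  },
  {
    "salary": 53000,
    "age": 64
  },
  {
    "salary": 74000,
    "age": 60
  },
  {
    "salary": 150000,
    "age": 30
  },
  {
    "salary": 113000,
    "age": 31
  }
]


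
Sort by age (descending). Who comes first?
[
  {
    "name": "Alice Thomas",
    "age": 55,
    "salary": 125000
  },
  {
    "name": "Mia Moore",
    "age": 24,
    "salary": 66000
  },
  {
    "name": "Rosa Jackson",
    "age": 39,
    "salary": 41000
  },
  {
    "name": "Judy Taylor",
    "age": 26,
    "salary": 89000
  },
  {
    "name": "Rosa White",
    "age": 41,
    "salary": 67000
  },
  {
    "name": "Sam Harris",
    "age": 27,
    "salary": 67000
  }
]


Sort by: age (descending)

Sorted order:
  1. Alice Thomas (age = 55)
  2. Rosa White (age = 41)
  3. Rosa Jackson (age = 39)
  4. Sam Harris (age = 27)
  5. Judy Taylor (age = 26)
  6. Mia Moore (age = 24)

First: Alice Thomas

Alice Thomas


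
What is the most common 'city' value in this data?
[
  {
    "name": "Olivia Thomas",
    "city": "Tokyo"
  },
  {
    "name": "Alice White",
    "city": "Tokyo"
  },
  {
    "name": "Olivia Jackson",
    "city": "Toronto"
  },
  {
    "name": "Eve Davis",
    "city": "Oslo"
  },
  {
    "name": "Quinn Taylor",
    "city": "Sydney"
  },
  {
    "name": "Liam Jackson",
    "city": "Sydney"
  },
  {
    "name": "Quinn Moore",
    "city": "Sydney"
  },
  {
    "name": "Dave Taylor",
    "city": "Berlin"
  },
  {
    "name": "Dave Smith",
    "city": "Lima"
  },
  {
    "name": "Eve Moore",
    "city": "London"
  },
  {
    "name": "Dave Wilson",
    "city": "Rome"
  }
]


Counting 'city' values across 11 records:

  Sydney: 3 ###
  Tokyo: 2 ##
  Toronto: 1 #
  Oslo: 1 #
  Berlin: 1 #
  Lima: 1 #
  London: 1 #
  Rome: 1 #

Most common: Sydney (3 times)

Sydney (3 times)


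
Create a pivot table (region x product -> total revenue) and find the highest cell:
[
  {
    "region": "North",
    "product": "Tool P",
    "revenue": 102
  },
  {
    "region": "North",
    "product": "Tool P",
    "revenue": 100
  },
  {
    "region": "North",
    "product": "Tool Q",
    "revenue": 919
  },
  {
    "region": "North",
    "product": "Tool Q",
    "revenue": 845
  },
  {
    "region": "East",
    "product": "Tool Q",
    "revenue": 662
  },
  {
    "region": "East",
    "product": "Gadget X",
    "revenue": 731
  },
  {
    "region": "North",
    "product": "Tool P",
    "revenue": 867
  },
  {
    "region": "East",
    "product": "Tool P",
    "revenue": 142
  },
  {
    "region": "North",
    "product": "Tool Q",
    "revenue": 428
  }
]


Pivot: region (rows) x product (columns) -> total revenue

     Gadget X      Tool P        Tool Q      
East           731           142           662  
North            0          1069          2192  

Highest: North / Tool Q = $2192

North / Tool Q = $2192


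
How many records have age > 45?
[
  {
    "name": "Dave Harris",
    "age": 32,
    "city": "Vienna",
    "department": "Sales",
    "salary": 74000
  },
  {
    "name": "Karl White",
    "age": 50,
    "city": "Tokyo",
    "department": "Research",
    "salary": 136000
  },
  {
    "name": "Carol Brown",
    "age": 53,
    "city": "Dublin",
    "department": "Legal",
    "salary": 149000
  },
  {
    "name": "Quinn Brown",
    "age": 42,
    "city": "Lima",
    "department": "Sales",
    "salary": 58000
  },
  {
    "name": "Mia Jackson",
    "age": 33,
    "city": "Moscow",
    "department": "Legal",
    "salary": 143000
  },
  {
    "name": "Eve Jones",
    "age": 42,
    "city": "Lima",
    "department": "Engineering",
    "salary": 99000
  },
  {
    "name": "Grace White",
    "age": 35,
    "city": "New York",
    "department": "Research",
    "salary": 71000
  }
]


Data: 7 records
Condition: age > 45

Checking each record:
  Dave Harris: 32
  Karl White: 50 MATCH
  Carol Brown: 53 MATCH
  Quinn Brown: 42
  Mia Jackson: 33
  Eve Jones: 42
  Grace White: 35

Count: 2

2


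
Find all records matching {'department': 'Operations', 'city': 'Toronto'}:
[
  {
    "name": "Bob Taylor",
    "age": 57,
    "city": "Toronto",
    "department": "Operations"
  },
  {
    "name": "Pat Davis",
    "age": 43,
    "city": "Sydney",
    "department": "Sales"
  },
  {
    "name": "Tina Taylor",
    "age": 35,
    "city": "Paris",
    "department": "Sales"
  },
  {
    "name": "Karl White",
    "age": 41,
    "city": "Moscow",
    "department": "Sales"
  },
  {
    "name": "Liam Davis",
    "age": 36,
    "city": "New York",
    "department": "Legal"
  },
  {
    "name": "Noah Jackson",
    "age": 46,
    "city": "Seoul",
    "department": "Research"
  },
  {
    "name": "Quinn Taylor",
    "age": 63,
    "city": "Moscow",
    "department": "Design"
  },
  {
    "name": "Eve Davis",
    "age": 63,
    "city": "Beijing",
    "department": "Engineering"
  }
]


Search criteria: {'department': 'Operations', 'city': 'Toronto'}

Checking 8 records:
  Bob Taylor: {department: Operations, city: Toronto} <-- MATCH
  Pat Davis: {department: Sales, city: Sydney}
  Tina Taylor: {department: Sales, city: Paris}
  Karl White: {department: Sales, city: Moscow}
  Liam Davis: {department: Legal, city: New York}
  Noah Jackson: {department: Research, city: Seoul}
  Quinn Taylor: {department: Design, city: Moscow}
  Eve Davis: {department: Engineering, city: Beijing}

Matches: ["Bob Taylor"]

["Bob Taylor"]


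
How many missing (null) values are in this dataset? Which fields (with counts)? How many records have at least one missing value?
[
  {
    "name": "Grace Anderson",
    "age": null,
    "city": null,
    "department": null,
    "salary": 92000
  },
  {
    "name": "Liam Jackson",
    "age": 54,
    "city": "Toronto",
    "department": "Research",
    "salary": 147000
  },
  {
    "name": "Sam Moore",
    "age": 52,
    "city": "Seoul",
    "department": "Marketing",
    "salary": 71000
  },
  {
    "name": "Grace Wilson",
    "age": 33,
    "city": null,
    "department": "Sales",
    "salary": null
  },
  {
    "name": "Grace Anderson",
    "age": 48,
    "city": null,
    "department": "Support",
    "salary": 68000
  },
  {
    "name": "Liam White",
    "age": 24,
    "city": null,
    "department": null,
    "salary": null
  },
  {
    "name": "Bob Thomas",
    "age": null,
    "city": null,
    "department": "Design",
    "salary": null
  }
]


Checking for missing (null) values in 7 records:

  Grace Anderson: age, city, department
  Liam Jackson: complete
  Sam Moore: complete
  Grace Wilson: city, salary
  Grace Anderson: city
  Liam White: city, department, salary
  Bob Thomas: age, city, salary

Per field:
  name: 0 missing
  age: 2 missing
  city: 5 missing
  department: 2 missing
  salary: 3 missing

Total missing values: 12
Records with any missing: 5

12 missing values (age: 2, city: 5, department: 2, salary: 3); 5 incomplete records


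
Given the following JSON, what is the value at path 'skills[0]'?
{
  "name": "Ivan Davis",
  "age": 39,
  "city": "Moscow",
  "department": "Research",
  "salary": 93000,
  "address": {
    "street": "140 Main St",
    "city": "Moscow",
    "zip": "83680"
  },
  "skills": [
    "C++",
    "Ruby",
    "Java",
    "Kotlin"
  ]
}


Query: skills[0]
Path: skills -> first element
Value: C++

C++


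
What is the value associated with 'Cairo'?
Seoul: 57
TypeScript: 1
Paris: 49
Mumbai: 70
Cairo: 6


Looking up key 'Cairo'
Value: 6

6


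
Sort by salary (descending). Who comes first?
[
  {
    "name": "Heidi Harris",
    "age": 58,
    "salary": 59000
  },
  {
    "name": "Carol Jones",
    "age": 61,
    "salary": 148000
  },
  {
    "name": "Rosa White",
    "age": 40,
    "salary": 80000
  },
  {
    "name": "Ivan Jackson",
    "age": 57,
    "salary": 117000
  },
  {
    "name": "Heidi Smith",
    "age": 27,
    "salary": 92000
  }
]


Sort by: salary (descending)

Sorted order:
  1. Carol Jones (salary = 148000)
  2. Ivan Jackson (salary = 117000)
  3. Heidi Smith (salary = 92000)
  4. Rosa White (salary = 80000)
  5. Heidi Harris (salary = 59000)

First: Carol Jones

Carol Jones


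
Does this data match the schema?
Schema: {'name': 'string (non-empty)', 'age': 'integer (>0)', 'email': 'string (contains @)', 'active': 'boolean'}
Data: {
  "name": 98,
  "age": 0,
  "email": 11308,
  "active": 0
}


Validating each field against schema:
  name: FAIL (98 is not a string)
  age: FAIL (0 is not > 0)
  email: FAIL (11308 is not a string)
  active: FAIL (0 is not a boolean)

Result: INVALID (4 errors: name, age, email, active)

INVALID (4 errors: name, age, email, active)


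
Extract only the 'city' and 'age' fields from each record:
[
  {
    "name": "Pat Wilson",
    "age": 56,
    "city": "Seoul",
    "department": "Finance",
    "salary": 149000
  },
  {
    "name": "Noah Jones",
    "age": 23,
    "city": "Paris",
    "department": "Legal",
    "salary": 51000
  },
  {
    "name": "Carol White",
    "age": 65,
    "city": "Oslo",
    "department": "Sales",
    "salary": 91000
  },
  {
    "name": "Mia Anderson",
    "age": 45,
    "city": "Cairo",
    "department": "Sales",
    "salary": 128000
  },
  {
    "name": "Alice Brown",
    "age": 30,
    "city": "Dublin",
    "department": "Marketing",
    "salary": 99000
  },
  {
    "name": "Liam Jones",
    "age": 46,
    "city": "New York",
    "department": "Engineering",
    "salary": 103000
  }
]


Original: 6 records with fields: name, age, city, department, salary
Keep: ['city', 'age']
Drop: ['name', 'department', 'salary']
Result: 6 records, 2 fields each

[
  {
    "city": "Seoul",
    "age": 56
  },
  {
    "city": "Paris",
    "age": 23
  },
  {
    "city": "Oslo",
    "age": 65
  },
  {
    "city": "Cairo",
    "age": 45
  },
  {
    "city": "Dublin",
    "age": 30
  },
  {
    "city": "New York",
    "age": 46
  }
]


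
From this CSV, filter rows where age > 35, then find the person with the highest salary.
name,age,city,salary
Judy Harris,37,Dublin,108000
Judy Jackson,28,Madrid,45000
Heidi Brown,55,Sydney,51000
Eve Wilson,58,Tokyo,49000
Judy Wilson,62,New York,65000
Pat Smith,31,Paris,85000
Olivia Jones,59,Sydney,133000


Filter: age > 35
Sort by: salary (descending)

Filtered records (5):
  Olivia Jones, age 59, salary $133000
  Judy Harris, age 37, salary $108000
  Judy Wilson, age 62, salary $65000
  Heidi Brown, age 55, salary $51000
  Eve Wilson, age 58, salary $49000

Highest salary: Olivia Jones ($133000)

Olivia Jones


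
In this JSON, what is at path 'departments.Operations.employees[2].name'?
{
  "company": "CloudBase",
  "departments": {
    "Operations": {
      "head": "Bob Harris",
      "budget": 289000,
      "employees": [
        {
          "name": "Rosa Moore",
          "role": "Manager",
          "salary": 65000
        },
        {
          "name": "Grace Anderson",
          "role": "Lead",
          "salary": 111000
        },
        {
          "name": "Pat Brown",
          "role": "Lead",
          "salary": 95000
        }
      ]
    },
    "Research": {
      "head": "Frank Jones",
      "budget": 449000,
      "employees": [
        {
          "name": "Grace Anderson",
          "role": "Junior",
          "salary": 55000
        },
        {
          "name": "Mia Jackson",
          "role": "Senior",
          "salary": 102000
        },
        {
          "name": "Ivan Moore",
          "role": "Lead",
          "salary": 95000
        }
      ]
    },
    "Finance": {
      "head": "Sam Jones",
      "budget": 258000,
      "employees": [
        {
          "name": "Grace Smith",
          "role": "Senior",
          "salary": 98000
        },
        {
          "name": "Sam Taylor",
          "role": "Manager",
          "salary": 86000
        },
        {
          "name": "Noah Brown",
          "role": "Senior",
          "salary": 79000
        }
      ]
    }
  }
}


Path: departments.Operations.employees[2].name

Navigate:
  -> departments
  -> Operations
  -> employees[2].name = 'Pat Brown'

Pat Brown


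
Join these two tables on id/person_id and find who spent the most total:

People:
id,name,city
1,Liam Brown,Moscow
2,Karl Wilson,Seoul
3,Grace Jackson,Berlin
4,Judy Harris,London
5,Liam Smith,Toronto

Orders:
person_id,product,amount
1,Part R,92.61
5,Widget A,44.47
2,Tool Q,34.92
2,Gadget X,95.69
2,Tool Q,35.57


Join on: people.id = orders.person_id

Joined rows:
  Liam Brown (Moscow) bought Part R for $92.61
  Liam Smith (Toronto) bought Widget A for $44.47
  Karl Wilson (Seoul) bought Tool Q for $34.92
  Karl Wilson (Seoul) bought Gadget X for $95.69
  Karl Wilson (Seoul) bought Tool Q for $35.57

Total per person:
  Karl Wilson: $166.18
  Liam Brown: $92.61
  Liam Smith: $44.47

Top spender: Karl Wilson ($166.18)

Karl Wilson ($166.18)


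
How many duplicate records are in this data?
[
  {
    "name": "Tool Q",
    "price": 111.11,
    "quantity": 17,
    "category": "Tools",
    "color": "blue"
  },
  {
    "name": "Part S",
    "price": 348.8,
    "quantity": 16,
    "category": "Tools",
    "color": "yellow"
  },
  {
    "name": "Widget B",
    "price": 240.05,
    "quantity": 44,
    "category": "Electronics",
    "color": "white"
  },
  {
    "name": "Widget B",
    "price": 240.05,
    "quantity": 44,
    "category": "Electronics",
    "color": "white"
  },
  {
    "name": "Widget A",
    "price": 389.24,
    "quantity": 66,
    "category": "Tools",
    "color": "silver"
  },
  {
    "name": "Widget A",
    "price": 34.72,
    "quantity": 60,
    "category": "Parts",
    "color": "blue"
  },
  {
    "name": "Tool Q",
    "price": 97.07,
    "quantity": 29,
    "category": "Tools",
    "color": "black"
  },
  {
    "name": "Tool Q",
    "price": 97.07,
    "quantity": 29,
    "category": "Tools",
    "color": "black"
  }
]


Checking 8 records for duplicates:

  Row 1: Tool Q ($111.11, qty 17)
  Row 2: Part S ($348.8, qty 16)
  Row 3: Widget B ($240.05, qty 44)
  Row 4: Widget B ($240.05, qty 44) <-- DUPLICATE
  Row 5: Widget A ($389.24, qty 66)
  Row 6: Widget A ($34.72, qty 60)
  Row 7: Tool Q ($97.07, qty 29)
  Row 8: Tool Q ($97.07, qty 29) <-- DUPLICATE

Duplicates found: 2
Unique records: 6

2 duplicates, 6 unique


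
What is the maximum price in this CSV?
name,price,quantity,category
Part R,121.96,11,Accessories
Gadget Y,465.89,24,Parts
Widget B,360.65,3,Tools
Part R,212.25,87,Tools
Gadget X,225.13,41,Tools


Computing maximum price:
Values: [121.96, 465.89, 360.65, 212.25, 225.13]
Max = 465.89

465.89


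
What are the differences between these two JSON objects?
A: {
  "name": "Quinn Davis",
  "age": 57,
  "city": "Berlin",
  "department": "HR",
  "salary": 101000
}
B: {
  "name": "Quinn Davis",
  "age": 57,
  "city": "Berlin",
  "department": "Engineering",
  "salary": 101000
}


Comparing each field (in key order):
  name: same
  age: same
  city: same
  department: DIFFERENT
  salary: same
Differences:
  department: HR -> Engineering

1 field(s) changed

1 change: department


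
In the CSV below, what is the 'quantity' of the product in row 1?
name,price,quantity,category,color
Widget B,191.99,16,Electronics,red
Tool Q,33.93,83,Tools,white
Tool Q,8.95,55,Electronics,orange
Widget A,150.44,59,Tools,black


Query: Row 1 ('Widget B'), column 'quantity'
Value: 16

16


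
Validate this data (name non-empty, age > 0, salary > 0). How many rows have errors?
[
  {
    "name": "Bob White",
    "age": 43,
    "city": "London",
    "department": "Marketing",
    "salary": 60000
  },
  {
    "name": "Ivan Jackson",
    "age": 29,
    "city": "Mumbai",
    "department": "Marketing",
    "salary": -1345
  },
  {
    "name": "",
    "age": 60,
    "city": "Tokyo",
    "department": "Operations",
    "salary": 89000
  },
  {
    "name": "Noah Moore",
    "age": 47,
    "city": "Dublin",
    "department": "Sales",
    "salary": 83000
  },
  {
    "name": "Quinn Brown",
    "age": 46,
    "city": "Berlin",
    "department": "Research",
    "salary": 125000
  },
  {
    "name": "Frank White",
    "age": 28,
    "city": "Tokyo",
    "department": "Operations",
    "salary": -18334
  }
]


Validating 6 records:
Rules: name non-empty, age > 0, salary > 0

  Row 1 (Bob White): OK
  Row 2 (Ivan Jackson): negative salary: -1345
  Row 3 (???): empty name
  Row 4 (Noah Moore): OK
  Row 5 (Quinn Brown): OK
  Row 6 (Frank White): negative salary: -18334

Total errors: 3

3 errors


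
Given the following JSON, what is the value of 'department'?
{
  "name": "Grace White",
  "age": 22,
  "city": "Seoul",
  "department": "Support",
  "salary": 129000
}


Looking up field 'department'
Value: Support

Support


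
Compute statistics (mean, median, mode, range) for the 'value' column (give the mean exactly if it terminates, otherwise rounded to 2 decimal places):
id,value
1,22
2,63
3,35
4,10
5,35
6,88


Data: [22, 63, 35, 10, 35, 88]
Count: 6
Sum: 253
Mean: 253/6 ≈ 42.17 (rounded to 2 decimal places)
Sorted: [10, 22, 35, 35, 63, 88]
Median: 35.0
Mode: 35 (2 times)
Range: 88 - 10 = 78
Min: 10, Max: 88

mean≈42.17, median=35.0, mode=35, range=78


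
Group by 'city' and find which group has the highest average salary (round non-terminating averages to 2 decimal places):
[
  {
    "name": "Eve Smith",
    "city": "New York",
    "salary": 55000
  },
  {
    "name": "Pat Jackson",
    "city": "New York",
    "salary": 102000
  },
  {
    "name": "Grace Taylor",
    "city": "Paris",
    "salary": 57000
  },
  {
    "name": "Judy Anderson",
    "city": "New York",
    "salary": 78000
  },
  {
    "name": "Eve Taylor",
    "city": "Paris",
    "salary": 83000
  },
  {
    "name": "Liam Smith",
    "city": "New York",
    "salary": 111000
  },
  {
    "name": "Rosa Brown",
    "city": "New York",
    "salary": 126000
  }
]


Group by: city

Groups:
  New York: 5 people, avg salary = 472000/5 = $94400
  Paris: 2 people, avg salary = 140000/2 = $70000

Highest average salary: New York ($94400)

New York ($94400)


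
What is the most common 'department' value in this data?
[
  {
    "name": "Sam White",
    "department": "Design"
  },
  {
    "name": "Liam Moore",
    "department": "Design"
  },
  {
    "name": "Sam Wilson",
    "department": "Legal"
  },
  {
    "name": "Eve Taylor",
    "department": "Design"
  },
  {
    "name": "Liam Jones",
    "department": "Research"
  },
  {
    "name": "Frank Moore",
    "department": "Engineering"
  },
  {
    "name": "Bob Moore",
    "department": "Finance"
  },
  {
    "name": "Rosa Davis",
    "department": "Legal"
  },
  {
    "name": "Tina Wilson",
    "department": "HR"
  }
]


Counting 'department' values across 9 records:

  Design: 3 ###
  Legal: 2 ##
  Research: 1 #
  Engineering: 1 #
  Finance: 1 #
  HR: 1 #

Most common: Design (3 times)

Design (3 times)


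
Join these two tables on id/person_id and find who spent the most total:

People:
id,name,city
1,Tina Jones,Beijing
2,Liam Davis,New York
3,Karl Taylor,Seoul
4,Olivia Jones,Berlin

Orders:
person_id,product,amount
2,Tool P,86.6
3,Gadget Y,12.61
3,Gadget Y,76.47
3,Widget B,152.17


Join on: people.id = orders.person_id

Joined rows:
  Liam Davis (New York) bought Tool P for $86.6
  Karl Taylor (Seoul) bought Gadget Y for $12.61
  Karl Taylor (Seoul) bought Gadget Y for $76.47
  Karl Taylor (Seoul) bought Widget B for $152.17

Total per person:
  Karl Taylor: $241.25
  Liam Davis: $86.60

Top spender: Karl Taylor ($241.25)

Karl Taylor ($241.25)


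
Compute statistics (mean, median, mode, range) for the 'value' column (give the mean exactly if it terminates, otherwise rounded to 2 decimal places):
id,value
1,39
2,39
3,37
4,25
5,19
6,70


Data: [39, 39, 37, 25, 19, 70]
Count: 6
Sum: 229
Mean: 229/6 ≈ 38.17 (rounded to 2 decimal places)
Sorted: [19, 25, 37, 39, 39, 70]
Median: 38.0
Mode: 39 (2 times)
Range: 70 - 19 = 51
Min: 19, Max: 70

mean≈38.17, median=38.0, mode=39, range=51


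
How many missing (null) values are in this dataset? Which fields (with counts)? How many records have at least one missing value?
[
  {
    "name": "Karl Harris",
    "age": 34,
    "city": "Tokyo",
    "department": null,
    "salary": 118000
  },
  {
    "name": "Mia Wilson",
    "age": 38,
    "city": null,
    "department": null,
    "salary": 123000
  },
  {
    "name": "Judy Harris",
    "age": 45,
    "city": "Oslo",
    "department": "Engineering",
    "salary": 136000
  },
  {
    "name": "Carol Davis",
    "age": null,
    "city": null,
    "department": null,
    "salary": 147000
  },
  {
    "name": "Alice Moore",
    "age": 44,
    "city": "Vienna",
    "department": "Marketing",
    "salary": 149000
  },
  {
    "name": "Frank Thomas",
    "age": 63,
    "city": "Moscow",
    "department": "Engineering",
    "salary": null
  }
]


Checking for missing (null) values in 6 records:

  Karl Harris: department
  Mia Wilson: city, department
  Judy Harris: complete
  Carol Davis: age, city, department
  Alice Moore: complete
  Frank Thomas: salary

Per field:
  name: 0 missing
  age: 1 missing
  city: 2 missing
  department: 3 missing
  salary: 1 missing

Total missing values: 7
Records with any missing: 4

7 missing values (age: 1, city: 2, department: 3, salary: 1); 4 incomplete records


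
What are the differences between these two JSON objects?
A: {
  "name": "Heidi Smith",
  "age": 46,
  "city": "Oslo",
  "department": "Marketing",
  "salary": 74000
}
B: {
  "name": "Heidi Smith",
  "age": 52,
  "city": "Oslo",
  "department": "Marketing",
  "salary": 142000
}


Comparing each field (in key order):
  name: same
  age: DIFFERENT
  city: same
  department: same
  salary: DIFFERENT
Differences:
  age: 46 -> 52
  salary: 74000 -> 142000

2 field(s) changed

2 changes: age, salary


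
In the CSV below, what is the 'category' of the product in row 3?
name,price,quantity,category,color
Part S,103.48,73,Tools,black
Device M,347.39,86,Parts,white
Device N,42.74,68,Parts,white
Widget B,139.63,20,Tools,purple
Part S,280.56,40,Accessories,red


Query: Row 3 ('Device N'), column 'category'
Value: Parts

Parts


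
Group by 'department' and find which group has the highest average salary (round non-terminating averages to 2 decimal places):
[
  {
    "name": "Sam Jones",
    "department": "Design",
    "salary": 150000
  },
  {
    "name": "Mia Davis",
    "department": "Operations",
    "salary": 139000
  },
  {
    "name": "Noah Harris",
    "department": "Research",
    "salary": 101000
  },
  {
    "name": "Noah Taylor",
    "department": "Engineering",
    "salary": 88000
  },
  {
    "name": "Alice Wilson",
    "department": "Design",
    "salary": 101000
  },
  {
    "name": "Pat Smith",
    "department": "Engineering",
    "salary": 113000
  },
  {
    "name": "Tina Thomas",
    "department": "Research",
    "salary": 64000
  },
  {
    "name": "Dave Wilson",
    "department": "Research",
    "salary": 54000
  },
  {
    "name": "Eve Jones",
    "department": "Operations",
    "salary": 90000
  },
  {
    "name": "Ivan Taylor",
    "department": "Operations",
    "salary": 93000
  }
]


Group by: department

Groups:
  Design: 2 people, avg salary = 251000/2 = $125500
  Engineering: 2 people, avg salary = 201000/2 = $100500
  Operations: 3 people, avg salary = 322000/3 ≈ $107333.33
  Research: 3 people, avg salary = 219000/3 = $73000

Highest average salary: Design ($125500)

Design ($125500)


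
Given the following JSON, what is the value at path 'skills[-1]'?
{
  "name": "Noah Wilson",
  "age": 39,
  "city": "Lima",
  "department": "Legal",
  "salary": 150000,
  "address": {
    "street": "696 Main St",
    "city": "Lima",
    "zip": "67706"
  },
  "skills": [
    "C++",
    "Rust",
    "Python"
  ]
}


Query: skills[-1]
Path: skills -> last element
Value: Python

Python


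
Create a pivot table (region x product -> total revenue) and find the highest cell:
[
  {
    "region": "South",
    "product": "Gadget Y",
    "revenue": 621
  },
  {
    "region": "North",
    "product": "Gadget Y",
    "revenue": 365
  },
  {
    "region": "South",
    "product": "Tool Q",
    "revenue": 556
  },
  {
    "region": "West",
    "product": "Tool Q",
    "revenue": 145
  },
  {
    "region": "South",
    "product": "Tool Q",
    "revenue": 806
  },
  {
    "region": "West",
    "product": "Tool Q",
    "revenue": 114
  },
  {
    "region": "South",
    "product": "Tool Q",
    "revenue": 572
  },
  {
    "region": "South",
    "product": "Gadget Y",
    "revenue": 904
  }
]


Pivot: region (rows) x product (columns) -> total revenue

     Gadget Y      Tool Q      
North          365             0  
South         1525          1934  
West             0           259  

Highest: South / Tool Q = $1934

South / Tool Q = $1934


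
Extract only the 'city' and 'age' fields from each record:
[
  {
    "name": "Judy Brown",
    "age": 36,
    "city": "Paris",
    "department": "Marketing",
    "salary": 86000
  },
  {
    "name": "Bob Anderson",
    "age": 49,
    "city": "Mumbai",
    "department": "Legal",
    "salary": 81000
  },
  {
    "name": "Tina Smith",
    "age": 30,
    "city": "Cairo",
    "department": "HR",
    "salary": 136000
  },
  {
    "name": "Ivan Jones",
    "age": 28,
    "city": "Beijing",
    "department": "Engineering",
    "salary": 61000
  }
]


Original: 4 records with fields: name, age, city, department, salary
Keep: ['city', 'age']
Drop: ['name', 'department', 'salary']
Result: 4 records, 2 fields each

[
  {
    "city": "Paris",
    "age": 36
  },
  {
    "city": "Mumbai",
    "age": 49
  },
  {
    "city": "Cairo",
    "age": 30
  },
  {
    "city": "Beijing",
    "age": 28
  }
]


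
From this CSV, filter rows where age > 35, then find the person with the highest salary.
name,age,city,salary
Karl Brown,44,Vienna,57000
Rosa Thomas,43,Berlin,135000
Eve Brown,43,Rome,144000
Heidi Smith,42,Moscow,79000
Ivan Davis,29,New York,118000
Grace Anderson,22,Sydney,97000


Filter: age > 35
Sort by: salary (descending)

Filtered records (4):
  Eve Brown, age 43, salary $144000
  Rosa Thomas, age 43, salary $135000
  Heidi Smith, age 42, salary $79000
  Karl Brown, age 44, salary $57000

Highest salary: Eve Brown ($144000)

Eve Brown


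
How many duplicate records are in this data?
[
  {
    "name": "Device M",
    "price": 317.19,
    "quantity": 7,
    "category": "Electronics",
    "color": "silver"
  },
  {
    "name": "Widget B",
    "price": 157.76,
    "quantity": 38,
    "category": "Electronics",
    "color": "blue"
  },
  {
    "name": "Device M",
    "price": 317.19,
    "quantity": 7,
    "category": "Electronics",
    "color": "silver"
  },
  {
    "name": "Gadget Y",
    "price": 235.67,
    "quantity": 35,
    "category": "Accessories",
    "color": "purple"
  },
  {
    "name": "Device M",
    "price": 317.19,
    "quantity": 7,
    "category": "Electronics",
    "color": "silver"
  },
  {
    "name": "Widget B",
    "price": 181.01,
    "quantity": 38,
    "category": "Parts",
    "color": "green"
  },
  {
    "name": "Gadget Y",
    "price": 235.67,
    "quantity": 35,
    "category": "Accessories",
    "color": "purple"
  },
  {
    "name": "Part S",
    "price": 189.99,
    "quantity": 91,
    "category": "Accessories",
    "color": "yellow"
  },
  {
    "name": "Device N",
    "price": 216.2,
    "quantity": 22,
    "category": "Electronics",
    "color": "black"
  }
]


Checking 9 records for duplicates:

  Row 1: Device M ($317.19, qty 7)
  Row 2: Widget B ($157.76, qty 38)
  Row 3: Device M ($317.19, qty 7) <-- DUPLICATE
  Row 4: Gadget Y ($235.67, qty 35)
  Row 5: Device M ($317.19, qty 7) <-- DUPLICATE
  Row 6: Widget B ($181.01, qty 38)
  Row 7: Gadget Y ($235.67, qty 35) <-- DUPLICATE
  Row 8: Part S ($189.99, qty 91)
  Row 9: Device N ($216.2, qty 22)

Duplicates found: 3
Unique records: 6

3 duplicates, 6 unique
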